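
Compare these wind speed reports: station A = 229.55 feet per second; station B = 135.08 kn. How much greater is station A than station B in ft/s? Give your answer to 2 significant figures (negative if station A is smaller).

station B: 135.08 kt = 227.989 ft/s.
Difference: 229.550 − 227.989 = 1.6 ft/s.

1.6 ft/s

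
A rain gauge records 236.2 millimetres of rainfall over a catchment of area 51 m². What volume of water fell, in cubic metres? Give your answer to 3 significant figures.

12.0 cubic metres

1 mm over 1 m² is 1 L, so volume = 236.2 × 51 = 12046.2 L = 12.0 m³.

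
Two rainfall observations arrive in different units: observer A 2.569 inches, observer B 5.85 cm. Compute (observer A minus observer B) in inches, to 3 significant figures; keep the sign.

0.266 in

observer B: 5.85 cm = 2.30315 in.
Difference: 2.56900 − 2.30315 = 0.266 in.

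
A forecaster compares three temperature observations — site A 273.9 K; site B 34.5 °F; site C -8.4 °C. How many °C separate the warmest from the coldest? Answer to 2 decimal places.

site A: 273.9 K = 0.750 °C.
site B: 34.5 °F = 1.389 °C.
Spread: 1.389 − (-8.400) = 9.789 °C.

9.79 °C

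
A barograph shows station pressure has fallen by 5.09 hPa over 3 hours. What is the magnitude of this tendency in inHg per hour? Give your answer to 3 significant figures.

0.0501 inHg per hour

5.09 hPa / 3 h × 0.02953 inHg/hPa = 0.0501 inHg/h.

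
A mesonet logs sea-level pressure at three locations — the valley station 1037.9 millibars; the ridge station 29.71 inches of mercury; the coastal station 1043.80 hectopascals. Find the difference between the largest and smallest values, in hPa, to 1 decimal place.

37.7 hPa

the valley station: 1037.9 mb = 1037.900 hPa.
the ridge station: 29.71 inHg = 1006.096 hPa.
Spread: 1043.800 − 1006.096 = 37.7 hPa.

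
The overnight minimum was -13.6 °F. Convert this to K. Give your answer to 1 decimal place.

247.8 K

First to °C: -25.33 °C.
Then to K: 247.8 K.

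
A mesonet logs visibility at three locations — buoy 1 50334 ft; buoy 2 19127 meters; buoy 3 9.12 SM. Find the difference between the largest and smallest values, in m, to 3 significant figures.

4450 m

buoy 1: 50334 ft = 15341.80 m.
buoy 3: 9.12 SM = 14677.22 m.
Spread: 19127.00 − 14677.22 = 4450 m.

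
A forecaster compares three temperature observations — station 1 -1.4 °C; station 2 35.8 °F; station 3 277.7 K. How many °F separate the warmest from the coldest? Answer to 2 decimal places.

10.71 °F

station 2: 35.8 °F = 2.111 °C.
station 3: 277.7 K = 4.550 °C.
Spread: 4.550 − (-1.400) = 5.950 °C = 10.71 °F.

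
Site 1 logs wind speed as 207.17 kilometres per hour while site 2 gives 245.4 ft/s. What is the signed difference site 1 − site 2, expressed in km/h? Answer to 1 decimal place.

-62.1 km/h

site 2: 245.4 ft/s = 269.273 km/h.
Difference: 207.170 − 269.273 = -62.1 km/h.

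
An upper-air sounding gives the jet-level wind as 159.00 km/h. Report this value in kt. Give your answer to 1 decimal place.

1 km/h = 0.539957 kt, so 159.00 × 0.539957 = 85.9 kt.

85.9 kt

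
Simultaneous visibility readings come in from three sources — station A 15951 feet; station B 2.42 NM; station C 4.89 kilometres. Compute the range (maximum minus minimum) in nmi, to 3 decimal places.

station A: 15951 ft = 2.62520 nmi.
station C: 4.89 km = 2.64039 nmi.
Spread: 2.64039 − 2.42000 = 0.220 nmi.

0.220 nmi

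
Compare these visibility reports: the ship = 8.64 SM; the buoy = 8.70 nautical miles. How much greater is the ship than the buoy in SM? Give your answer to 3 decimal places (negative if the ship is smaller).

the buoy: 8.70 nmi = 10.01178 SM.
Difference: 8.64000 − 10.01178 = -1.372 SM.

-1.372 SM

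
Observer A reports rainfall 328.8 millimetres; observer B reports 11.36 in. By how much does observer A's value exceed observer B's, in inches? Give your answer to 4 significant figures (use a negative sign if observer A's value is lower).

observer A: 328.8 mm = 12.94488 in.
Difference: 12.94488 − 11.36000 = 1.585 in.

1.585 in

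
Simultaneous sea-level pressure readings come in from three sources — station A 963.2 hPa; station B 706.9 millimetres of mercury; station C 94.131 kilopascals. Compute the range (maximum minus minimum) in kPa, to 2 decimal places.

2.19 kPa

station A: 963.2 hPa = 96.3200 kPa.
station B: 706.9 mmHg = 94.2456 kPa.
Spread: 96.3200 − 94.1310 = 2.19 kPa.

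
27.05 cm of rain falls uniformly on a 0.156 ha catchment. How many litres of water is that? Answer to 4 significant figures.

422000 litres

Depth: 27.05 cm × 10 = 270.5 mm.
Area: 0.156 ha = 1560 m².
1 mm over 1 m² is 1 L, so volume = 270.5 × 1560 = 421980 L ≈ 422000 L.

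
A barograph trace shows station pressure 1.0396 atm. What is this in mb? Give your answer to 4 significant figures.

1 atm = 1013.25 mb, so 1.0396 × 1013.25 = 1053 mb.

1053 mb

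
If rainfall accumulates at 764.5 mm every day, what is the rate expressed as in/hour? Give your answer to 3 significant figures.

764.5 mm/day × 0.0393701 in/mm × 0.0416667 day/hour = 1.25 in/hour.

1.25 in/hour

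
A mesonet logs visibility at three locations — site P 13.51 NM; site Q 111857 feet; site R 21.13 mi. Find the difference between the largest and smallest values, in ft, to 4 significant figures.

29770 ft

site P: 13.51 nmi = 82088.32 ft.
site R: 21.13 SM = 111566.40 ft.
Spread: 111857.00 − 82088.32 = 29770 ft.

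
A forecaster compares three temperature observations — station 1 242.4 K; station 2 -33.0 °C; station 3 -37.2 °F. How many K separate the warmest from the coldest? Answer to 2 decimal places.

7.69 K

station 1: 242.4 K = -30.750 °C.
station 3: -37.2 °F = -38.444 °C.
Spread: (-30.750) − (-38.444) = 7.694 °C.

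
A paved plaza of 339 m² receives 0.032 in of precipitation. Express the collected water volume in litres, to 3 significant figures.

Depth: 0.032 in × 25.4 = 0.8128 mm.
1 mm over 1 m² is 1 L, so volume = 0.8128 × 339 = 275.5392 L ≈ 276 L.

276 litres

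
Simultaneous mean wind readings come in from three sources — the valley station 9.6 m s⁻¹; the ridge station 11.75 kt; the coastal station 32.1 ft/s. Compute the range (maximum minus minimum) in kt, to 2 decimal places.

the valley station: 9.6 m/s = 18.6609 kt.
the coastal station: 32.1 ft/s = 19.0187 kt.
Spread: 19.0187 − 11.7500 = 7.27 kt.

7.27 kt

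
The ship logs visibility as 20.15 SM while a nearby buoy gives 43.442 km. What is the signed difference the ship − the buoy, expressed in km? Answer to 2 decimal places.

the ship: 20.15 SM = 32.4283 km.
Difference: 32.4283 − 43.4420 = -11.01 km.

-11.01 km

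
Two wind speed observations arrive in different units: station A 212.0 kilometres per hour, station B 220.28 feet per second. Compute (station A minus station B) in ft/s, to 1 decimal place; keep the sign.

station A: 212.0 km/h = 193.205 ft/s.
Difference: 193.205 − 220.280 = -27.1 ft/s.

-27.1 ft/s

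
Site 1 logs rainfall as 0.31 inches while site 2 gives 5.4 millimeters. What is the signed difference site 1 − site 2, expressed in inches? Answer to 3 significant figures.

0.0974 in

site 2: 5.4 mm = 0.212598 in.
Difference: 0.310000 − 0.212598 = 0.0974 in.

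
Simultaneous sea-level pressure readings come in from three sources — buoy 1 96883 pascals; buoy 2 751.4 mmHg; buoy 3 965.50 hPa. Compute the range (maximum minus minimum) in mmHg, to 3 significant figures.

buoy 1: 96883 Pa = 726.682 mmHg.
buoy 3: 965.50 hPa = 724.184 mmHg.
Spread: 751.400 − 724.184 = 27.2 mmHg.

27.2 mmHg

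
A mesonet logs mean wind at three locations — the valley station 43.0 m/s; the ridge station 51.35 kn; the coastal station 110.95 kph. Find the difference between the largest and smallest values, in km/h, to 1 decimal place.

the valley station: 43.0 m/s = 154.800 km/h.
the ridge station: 51.35 kt = 95.100 km/h.
Spread: 154.800 − 95.100 = 59.7 km/h.

59.7 km/h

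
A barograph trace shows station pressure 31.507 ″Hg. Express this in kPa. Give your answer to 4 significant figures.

1 inHg = 3.38639 kPa, so 31.507 × 3.38639 = 106.7 kPa.

106.7 kPa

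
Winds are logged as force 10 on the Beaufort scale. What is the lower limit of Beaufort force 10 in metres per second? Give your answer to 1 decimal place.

24.5 m/s

Beaufort 10 (storm) spans 24.5–28.4 m/s.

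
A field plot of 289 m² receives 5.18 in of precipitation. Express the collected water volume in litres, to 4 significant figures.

Depth: 5.18 in × 25.4 = 131.572 mm.
1 mm over 1 m² is 1 L, so volume = 131.572 × 289 = 38024.308 L ≈ 38020 L.

38020 litres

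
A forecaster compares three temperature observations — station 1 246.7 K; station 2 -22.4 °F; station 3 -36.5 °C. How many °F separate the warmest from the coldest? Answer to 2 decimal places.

18.09 °F

station 1: 246.7 K = -26.450 °C.
station 2: -22.4 °F = -30.222 °C.
Spread: (-26.450) − (-36.500) = 10.050 °C = 18.09 °F.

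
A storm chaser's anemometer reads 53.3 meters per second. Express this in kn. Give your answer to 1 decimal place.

103.6 kt

1 m/s = 1.94384 kt, so 53.3 × 1.94384 = 103.6 kt.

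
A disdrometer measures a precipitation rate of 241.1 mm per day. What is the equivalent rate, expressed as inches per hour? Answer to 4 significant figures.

241.1 mm/day × 0.0393701 in/mm × 0.0416667 day/hour = 0.3955 in/hour.

0.3955 in/hour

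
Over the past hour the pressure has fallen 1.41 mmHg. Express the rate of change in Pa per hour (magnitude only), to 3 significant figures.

1.41 mmHg / 1 h × 133.322 Pa/mmHg = 188 Pa/h.

188 Pa per hour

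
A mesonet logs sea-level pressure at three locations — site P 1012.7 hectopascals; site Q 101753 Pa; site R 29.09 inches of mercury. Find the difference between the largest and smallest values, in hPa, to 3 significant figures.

site Q: 101753 Pa = 1017.530 hPa.
site R: 29.09 inHg = 985.101 hPa.
Spread: 1017.530 − 985.101 = 32.4 hPa.

32.4 hPa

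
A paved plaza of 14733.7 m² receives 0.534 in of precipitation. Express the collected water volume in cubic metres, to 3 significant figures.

Depth: 0.534 in × 25.4 = 13.5636 mm.
1 mm over 1 m² is 1 L, so volume = 13.5636 × 14733.7 = 199842.01 L = 200 m³.

200 cubic metres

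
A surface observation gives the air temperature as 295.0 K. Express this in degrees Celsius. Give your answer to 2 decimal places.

°C = 295.0 − 273.15 = 21.85 °C.

21.85 °C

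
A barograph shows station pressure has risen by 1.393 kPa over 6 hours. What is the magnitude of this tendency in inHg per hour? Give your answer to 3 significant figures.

0.0686 inHg per hour

1.393 kPa / 6 h × 0.2953 inHg/kPa = 0.0686 inHg/h.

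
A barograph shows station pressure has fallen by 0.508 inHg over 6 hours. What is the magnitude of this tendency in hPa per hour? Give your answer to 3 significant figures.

2.87 hPa per hour

0.508 inHg / 6 h × 33.8639 hPa/inHg = 2.87 hPa/h.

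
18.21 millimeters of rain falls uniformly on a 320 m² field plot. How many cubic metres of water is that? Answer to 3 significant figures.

5.83 cubic metres

1 mm over 1 m² is 1 L, so volume = 18.21 × 320 = 5827.2 L = 5.83 m³.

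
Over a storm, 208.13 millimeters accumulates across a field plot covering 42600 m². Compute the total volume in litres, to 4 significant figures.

8866000 litres

1 mm over 1 m² is 1 L, so volume = 208.13 × 42600 = 8866338 L ≈ 8866000 L.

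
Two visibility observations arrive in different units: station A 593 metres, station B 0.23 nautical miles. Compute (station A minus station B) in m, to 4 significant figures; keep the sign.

167.0 m

station B: 0.23 nmi = 425.960 m.
Difference: 593.000 − 425.960 = 167.0 m.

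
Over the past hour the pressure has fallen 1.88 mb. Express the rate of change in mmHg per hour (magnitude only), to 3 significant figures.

1.88 mb / 1 h × 0.750062 mmHg/mb = 1.41 mmHg/h.

1.41 mmHg per hour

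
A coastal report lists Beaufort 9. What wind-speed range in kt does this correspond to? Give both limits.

Beaufort 9 (strong gale) spans 41–47 knots.

41 to 47 kt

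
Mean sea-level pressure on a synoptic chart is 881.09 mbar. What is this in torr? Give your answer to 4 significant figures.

660.9 mmHg

1 mb = 0.750062 mmHg, so 881.09 × 0.750062 = 660.9 mmHg.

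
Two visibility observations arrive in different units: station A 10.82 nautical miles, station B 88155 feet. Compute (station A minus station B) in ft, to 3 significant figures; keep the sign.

-22400 ft

station A: 10.82 nmi = 65743.57 ft.
Difference: 65743.57 − 88155.00 = -22400 ft.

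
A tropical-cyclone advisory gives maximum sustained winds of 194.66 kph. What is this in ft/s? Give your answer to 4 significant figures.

177.4 ft/s

1 km/h = 0.911344 ft/s, so 194.66 × 0.911344 = 177.4 ft/s.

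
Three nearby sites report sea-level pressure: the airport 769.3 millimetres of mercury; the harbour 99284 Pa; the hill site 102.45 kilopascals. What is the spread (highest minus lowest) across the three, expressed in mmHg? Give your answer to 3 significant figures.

24.6 mmHg

the harbour: 99284 Pa = 744.691 mmHg.
the hill site: 102.45 kPa = 768.438 mmHg.
Spread: 769.300 − 744.691 = 24.6 mmHg.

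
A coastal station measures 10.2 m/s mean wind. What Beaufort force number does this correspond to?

Beaufort force 5

10.2 m/s lies in the Beaufort 5 band (fresh breeze, 8.0–10.7 m/s).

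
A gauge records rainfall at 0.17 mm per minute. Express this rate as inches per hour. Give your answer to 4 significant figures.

0.4016 in/hour

0.17 mm/minute × 0.0393701 in/mm × 60 minute/hour = 0.4016 in/hour.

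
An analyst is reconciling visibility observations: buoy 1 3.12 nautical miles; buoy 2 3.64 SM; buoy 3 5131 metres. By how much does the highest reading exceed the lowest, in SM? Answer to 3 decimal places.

buoy 1: 3.12 nmi = 3.59043 SM.
buoy 3: 5131 m = 3.18826 SM.
Spread: 3.64000 − 3.18826 = 0.452 SM.

0.452 SM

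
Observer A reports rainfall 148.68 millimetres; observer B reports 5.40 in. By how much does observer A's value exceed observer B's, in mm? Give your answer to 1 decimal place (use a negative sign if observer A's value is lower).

11.5 mm

observer B: 5.40 in = 137.160 mm.
Difference: 148.680 − 137.160 = 11.5 mm.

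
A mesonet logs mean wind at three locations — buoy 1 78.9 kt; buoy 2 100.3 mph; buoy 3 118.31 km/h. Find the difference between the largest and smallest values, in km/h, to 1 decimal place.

43.1 km/h

buoy 1: 78.9 kt = 146.123 km/h.
buoy 2: 100.3 mph = 161.417 km/h.
Spread: 161.417 − 118.310 = 43.1 km/h.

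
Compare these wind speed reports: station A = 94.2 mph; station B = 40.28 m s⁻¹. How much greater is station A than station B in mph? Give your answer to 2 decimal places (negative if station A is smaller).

station B: 40.28 m/s = 90.1038 mph.
Difference: 94.2000 − 90.1038 = 4.10 mph.

4.10 mph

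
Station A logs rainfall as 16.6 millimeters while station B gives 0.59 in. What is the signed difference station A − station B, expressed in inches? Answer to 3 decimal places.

station A: 16.6 mm = 0.65354 in.
Difference: 0.65354 − 0.59000 = 0.064 in.

0.064 in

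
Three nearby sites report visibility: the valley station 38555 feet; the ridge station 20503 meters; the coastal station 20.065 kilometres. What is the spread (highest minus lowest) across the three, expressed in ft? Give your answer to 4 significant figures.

28710 ft

the ridge station: 20503 m = 67267.06 ft.
the coastal station: 20.065 km = 65830.05 ft.
Spread: 67267.06 − 38555.00 = 28710 ft.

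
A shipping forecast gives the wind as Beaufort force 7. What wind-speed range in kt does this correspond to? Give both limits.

28 to 33 kt

Beaufort 7 (near gale) spans 28–33 knots.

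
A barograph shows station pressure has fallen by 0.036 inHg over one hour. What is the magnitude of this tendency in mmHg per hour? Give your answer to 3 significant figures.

0.036 inHg / 1 h × 25.4 mmHg/inHg = 0.914 mmHg/h.

0.914 mmHg per hour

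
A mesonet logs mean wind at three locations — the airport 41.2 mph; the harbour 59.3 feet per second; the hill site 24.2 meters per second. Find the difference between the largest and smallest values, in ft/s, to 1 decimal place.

20.1 ft/s

the airport: 41.2 mph = 60.427 ft/s.
the hill site: 24.2 m/s = 79.396 ft/s.
Spread: 79.396 − 59.300 = 20.1 ft/s.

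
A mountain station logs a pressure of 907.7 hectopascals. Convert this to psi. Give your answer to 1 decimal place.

1 hPa = 0.0145038 psi, so 907.7 × 0.0145038 = 13.2 psi.

13.2 psi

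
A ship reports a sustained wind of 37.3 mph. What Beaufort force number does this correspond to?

37.3 mph = 16.7 m/s, which is Beaufort 7 (near gale, 13.9–17.1 m/s).

Beaufort force 7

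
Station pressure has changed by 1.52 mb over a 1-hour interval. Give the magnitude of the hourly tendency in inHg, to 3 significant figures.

1.52 mb / 1 h × 0.02953 inHg/mb = 0.0449 inHg/h.

0.0449 inHg per hour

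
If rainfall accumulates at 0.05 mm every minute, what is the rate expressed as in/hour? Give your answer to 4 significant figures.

0.1181 in/hour

0.05 mm/minute × 0.0393701 in/mm × 60 minute/hour = 0.1181 in/hour.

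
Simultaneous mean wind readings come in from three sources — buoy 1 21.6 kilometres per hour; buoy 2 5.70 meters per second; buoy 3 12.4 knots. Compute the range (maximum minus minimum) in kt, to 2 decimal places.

buoy 1: 21.6 km/h = 11.6631 kt.
buoy 2: 5.70 m/s = 11.0799 kt.
Spread: 12.4000 − 11.0799 = 1.32 kt.

1.32 kt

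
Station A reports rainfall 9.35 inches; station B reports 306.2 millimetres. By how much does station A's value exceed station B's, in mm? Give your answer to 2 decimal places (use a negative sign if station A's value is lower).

-68.71 mm

station A: 9.35 in = 237.4900 mm.
Difference: 237.4900 − 306.2000 = -68.71 mm.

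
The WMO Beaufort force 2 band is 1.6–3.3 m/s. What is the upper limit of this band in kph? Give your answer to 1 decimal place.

1.6–3.3 m/s × 3.6 = 5.8–11.9 km/h.

11.9 km/h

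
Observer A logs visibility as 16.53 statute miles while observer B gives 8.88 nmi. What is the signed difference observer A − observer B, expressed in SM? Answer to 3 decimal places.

observer B: 8.88 nmi = 10.21892 SM.
Difference: 16.53000 − 10.21892 = 6.311 SM.

6.311 SM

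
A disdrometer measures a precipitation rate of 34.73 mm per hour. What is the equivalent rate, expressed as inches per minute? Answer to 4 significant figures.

34.73 mm/hour × 0.0393701 in/mm × 0.0166667 hour/minute = 0.02279 in/minute.

0.02279 in/minute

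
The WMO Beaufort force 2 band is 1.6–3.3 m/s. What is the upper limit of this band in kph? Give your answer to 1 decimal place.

11.9 km/h

1.6–3.3 m/s × 3.6 = 5.8–11.9 km/h.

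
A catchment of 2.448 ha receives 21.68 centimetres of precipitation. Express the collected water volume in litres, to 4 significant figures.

Depth: 21.68 cm × 10 = 216.8 mm.
Area: 2.448 ha = 24480 m².
1 mm over 1 m² is 1 L, so volume = 216.8 × 24480 = 5307264 L ≈ 5307000 L.

5307000 litres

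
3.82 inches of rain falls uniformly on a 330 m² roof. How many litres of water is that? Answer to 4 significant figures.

Depth: 3.82 in × 25.4 = 97.028 mm.
1 mm over 1 m² is 1 L, so volume = 97.028 × 330 = 32019.24 L ≈ 32020 L.

32020 litres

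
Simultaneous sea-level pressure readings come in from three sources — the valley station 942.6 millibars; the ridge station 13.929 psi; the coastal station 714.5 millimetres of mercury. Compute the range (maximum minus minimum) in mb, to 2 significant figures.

18 mb

the ridge station: 13.929 psi = 960.37 mb.
the coastal station: 714.5 mmHg = 952.59 mb.
Spread: 960.37 − 942.60 = 18 mb.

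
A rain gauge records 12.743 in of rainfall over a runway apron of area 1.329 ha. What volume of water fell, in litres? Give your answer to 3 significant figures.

4300000 litres

Depth: 12.743 in × 25.4 = 323.6722 mm.
Area: 1.329 ha = 13290 m².
1 mm over 1 m² is 1 L, so volume = 323.6722 × 13290 = 4301603.5 L ≈ 4300000 L.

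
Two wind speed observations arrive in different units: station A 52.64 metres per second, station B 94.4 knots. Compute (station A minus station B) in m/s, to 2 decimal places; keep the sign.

4.08 m/s

station B: 94.4 kt = 48.5636 m/s.
Difference: 52.6400 − 48.5636 = 4.08 m/s.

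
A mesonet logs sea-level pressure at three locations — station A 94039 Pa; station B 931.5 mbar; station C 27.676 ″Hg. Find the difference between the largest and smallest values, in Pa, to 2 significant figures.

890 Pa

station B: 931.5 mb = 93150.00 Pa.
station C: 27.676 inHg = 93721.70 Pa.
Spread: 94039.00 − 93150.00 = 890 Pa.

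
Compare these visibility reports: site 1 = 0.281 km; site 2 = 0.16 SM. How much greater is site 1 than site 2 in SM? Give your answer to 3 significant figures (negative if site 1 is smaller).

0.0146 SM

site 1: 0.281 km = 0.174605 SM.
Difference: 0.174605 − 0.160000 = 0.0146 SM.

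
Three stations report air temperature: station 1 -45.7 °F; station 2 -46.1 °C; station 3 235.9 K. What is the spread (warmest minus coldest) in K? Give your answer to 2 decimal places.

station 1: -45.7 °F = -43.167 °C.
station 3: 235.9 K = -37.250 °C.
Spread: (-37.250) − (-46.100) = 8.850 °C.

8.85 K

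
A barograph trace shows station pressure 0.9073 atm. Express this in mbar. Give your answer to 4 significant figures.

919.3 mb

1 atm = 1013.25 mb, so 0.9073 × 1013.25 = 919.3 mb.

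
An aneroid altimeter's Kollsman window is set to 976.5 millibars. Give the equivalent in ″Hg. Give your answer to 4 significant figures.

1 mb = 0.02953 inHg, so 976.5 × 0.02953 = 28.84 inHg.

28.84 inHg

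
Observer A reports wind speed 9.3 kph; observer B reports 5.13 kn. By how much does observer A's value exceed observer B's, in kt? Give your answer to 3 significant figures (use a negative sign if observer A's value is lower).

observer A: 9.3 km/h = 5.02160 kt.
Difference: 5.02160 − 5.13000 = -0.108 kt.

-0.108 kt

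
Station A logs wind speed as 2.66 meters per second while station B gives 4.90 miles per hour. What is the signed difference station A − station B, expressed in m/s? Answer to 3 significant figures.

station B: 4.90 mph = 2.190496 m/s.
Difference: 2.660000 − 2.190496 = 0.470 m/s.

0.470 m/s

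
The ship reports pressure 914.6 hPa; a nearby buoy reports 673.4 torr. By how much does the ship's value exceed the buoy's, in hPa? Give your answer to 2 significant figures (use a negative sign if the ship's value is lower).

17 hPa

the buoy: 673.4 mmHg = 897.79 hPa.
Difference: 914.60 − 897.79 = 17 hPa.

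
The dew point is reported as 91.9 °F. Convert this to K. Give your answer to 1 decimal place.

306.4 K

First to °C: 33.28 °C.
Then to K: 306.4 K.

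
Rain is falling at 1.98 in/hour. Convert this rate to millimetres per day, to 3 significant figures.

1210 mm/day

1.98 in/hour × 25.4 mm/in × 24 hour/day = 1210 mm/day.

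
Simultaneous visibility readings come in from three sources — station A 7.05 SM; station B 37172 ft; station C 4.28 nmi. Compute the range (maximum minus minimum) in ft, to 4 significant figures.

station A: 7.05 SM = 37224.00 ft.
station C: 4.28 nmi = 26005.77 ft.
Spread: 37224.00 − 26005.77 = 11220 ft.

11220 ft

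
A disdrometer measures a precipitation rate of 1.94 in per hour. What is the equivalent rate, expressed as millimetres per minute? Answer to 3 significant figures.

1.94 in/hour × 25.4 mm/in × 0.0166667 hour/minute = 0.821 mm/minute.

0.821 mm/minute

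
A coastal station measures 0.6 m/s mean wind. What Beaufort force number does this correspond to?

0.6 m/s lies in the Beaufort 1 band (light air, 0.3–1.5 m/s).

Beaufort force 1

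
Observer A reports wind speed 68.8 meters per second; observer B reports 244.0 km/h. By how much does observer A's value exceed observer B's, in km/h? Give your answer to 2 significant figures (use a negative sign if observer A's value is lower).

observer A: 68.8 m/s = 247.680 km/h.
Difference: 247.680 − 244.000 = 3.7 km/h.

3.7 km/h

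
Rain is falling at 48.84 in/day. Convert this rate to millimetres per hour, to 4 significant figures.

51.69 mm/hour

48.84 in/day × 25.4 mm/in × 0.0416667 day/hour = 51.69 mm/hour.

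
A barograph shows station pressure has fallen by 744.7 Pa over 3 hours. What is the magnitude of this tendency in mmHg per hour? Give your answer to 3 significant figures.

744.7 Pa / 3 h × 0.00750062 mmHg/Pa = 1.86 mmHg/h.

1.86 mmHg per hour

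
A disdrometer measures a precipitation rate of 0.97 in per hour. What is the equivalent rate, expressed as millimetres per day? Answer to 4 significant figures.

591.3 mm/day

0.97 in/hour × 25.4 mm/in × 24 hour/day = 591.3 mm/day.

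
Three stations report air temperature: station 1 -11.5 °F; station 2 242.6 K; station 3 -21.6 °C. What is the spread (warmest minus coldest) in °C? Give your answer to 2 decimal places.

8.95 °C

station 1: -11.5 °F = -24.167 °C.
station 2: 242.6 K = -30.550 °C.
Spread: (-21.600) − (-30.550) = 8.950 °C.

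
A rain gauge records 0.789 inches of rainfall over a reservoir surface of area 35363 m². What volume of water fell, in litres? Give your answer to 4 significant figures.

Depth: 0.789 in × 25.4 = 20.0406 mm.
1 mm over 1 m² is 1 L, so volume = 20.0406 × 35363 = 708695.74 L ≈ 708700 L.

708700 litres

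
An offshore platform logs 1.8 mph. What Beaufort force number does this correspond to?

Beaufort force 1

1.8 mph = 0.8 m/s, which is Beaufort 1 (light air, 0.3–1.5 m/s).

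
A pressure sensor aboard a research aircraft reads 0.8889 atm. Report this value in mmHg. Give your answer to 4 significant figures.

1 atm = 760 mmHg, so 0.8889 × 760 = 675.6 mmHg.

675.6 mmHg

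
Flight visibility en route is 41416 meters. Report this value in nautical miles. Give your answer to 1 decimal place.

1 m = 0.000539957 nmi, so 41416 × 0.000539957 = 22.4 nmi.

22.4 nmi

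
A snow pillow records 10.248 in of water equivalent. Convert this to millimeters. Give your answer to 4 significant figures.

1 in = 25.4 mm, so 10.248 × 25.4 = 260.3 mm.

260.3 mm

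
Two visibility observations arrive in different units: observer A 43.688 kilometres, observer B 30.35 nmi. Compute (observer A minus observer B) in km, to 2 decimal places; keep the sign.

observer B: 30.35 nmi = 56.2082 km.
Difference: 43.6880 − 56.2082 = -12.52 km.

-12.52 km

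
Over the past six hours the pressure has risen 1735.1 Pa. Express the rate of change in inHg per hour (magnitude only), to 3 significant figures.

0.0854 inHg per hour

1735.1 Pa / 6 h × 0.0002953 inHg/Pa = 0.0854 inHg/h.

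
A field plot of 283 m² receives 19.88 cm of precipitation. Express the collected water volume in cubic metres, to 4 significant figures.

56.26 cubic metres

Depth: 19.88 cm × 10 = 198.8 mm.
1 mm over 1 m² is 1 L, so volume = 198.8 × 283 = 56260.4 L = 56.26 m³.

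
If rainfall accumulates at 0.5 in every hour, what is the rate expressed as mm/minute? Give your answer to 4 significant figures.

0.5 in/hour × 25.4 mm/in × 0.0166667 hour/minute = 0.2117 mm/minute.

0.2117 mm/minute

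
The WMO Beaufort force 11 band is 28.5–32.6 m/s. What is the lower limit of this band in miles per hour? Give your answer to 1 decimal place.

63.8 mph

28.5–32.6 m/s × 2.237 = 63.8–72.9 mph.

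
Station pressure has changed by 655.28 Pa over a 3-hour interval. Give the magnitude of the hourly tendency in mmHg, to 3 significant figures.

655.28 Pa / 3 h × 0.00750062 mmHg/Pa = 1.64 mmHg/h.

1.64 mmHg per hour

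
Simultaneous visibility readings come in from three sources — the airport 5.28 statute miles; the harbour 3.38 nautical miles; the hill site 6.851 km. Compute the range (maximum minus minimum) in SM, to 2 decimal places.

the harbour: 3.38 nmi = 3.8896 SM.
the hill site: 6.851 km = 4.2570 SM.
Spread: 5.2800 − 3.8896 = 1.39 SM.

1.39 SM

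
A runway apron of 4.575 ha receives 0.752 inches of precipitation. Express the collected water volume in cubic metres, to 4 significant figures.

Depth: 0.752 in × 25.4 = 19.1008 mm.
Area: 4.575 ha = 45750 m².
1 mm over 1 m² is 1 L, so volume = 19.1008 × 45750 = 873861.6 L = 873.9 m³.

873.9 cubic metres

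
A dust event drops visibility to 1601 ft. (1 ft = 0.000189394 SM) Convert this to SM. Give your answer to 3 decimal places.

1 ft = 0.000189394 SM, so 1601 × 0.000189394 = 0.303 SM.

0.303 SM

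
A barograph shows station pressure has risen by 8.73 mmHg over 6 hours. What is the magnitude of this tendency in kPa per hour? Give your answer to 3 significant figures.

8.73 mmHg / 6 h × 0.133322 kPa/mmHg = 0.194 kPa/h.

0.194 kPa per hour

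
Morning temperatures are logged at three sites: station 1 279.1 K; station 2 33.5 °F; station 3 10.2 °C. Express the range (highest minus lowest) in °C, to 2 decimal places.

station 1: 279.1 K = 5.950 °C.
station 2: 33.5 °F = 0.833 °C.
Spread: 10.200 − 0.833 = 9.367 °C.

9.37 °C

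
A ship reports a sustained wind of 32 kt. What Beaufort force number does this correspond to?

Beaufort force 7

32 kt lies in the Beaufort 7 band (near gale, 28–33 kt).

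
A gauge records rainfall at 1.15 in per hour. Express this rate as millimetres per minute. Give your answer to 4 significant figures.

1.15 in/hour × 25.4 mm/in × 0.0166667 hour/minute = 0.4868 mm/minute.

0.4868 mm/minute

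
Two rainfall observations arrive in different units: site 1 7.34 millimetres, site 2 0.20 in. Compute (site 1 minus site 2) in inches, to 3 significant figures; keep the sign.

site 1: 7.34 mm = 0.288976 in.
Difference: 0.288976 − 0.200000 = 0.0890 in.

0.0890 in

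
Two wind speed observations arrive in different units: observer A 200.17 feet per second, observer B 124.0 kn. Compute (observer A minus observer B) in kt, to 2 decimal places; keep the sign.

observer A: 200.17 ft/s = 118.5975 kt.
Difference: 118.5975 − 124.0000 = -5.40 kt.

-5.40 kt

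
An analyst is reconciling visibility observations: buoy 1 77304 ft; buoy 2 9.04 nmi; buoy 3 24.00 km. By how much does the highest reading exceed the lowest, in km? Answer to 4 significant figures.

buoy 1: 77304 ft = 23.56226 km.
buoy 2: 9.04 nmi = 16.74208 km.
Spread: 24.00000 − 16.74208 = 7.258 km.

7.258 km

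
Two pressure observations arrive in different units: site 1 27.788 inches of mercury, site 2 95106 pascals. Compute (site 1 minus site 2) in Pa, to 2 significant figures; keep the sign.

site 1: 27.788 inHg = 94100.98 Pa.
Difference: 94100.98 − 95106.00 = -1000 Pa.

-1000 Pa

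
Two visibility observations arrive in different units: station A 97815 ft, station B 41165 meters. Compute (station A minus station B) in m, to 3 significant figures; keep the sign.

-11400 m

station A: 97815 ft = 29814.01 m.
Difference: 29814.01 − 41165.00 = -11400 m.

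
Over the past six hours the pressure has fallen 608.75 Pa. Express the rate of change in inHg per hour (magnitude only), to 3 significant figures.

608.75 Pa / 6 h × 0.0002953 inHg/Pa = 0.0300 inHg/h.

0.0300 inHg per hour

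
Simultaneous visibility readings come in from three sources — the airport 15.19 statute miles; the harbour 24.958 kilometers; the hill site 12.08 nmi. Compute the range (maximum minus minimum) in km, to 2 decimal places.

2.59 km

the airport: 15.19 SM = 24.4459 km.
the hill site: 12.08 nmi = 22.3722 km.
Spread: 24.9580 − 22.3722 = 2.59 km.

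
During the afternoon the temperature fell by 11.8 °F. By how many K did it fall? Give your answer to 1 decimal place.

6.6 K

Converting a difference, only the 9/5 scale factor applies: ΔK = 11.8 × 0.5556 = 6.6 K.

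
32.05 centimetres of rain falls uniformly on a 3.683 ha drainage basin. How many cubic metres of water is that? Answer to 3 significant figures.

Depth: 32.05 cm × 10 = 320.5 mm.
Area: 3.683 ha = 36830 m².
1 mm over 1 m² is 1 L, so volume = 320.5 × 36830 = 11804015 L = 11800 m³.

11800 cubic metres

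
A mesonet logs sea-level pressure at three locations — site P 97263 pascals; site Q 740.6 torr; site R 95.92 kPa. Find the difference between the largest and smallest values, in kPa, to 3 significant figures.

2.82 kPa

site P: 97263 Pa = 97.2630 kPa.
site Q: 740.6 mmHg = 98.7386 kPa.
Spread: 98.7386 − 95.9200 = 2.82 kPa.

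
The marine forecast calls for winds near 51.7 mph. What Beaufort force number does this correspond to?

51.7 mph = 23.1 m/s, which is Beaufort 9 (strong gale, 20.8–24.4 m/s).

Beaufort force 9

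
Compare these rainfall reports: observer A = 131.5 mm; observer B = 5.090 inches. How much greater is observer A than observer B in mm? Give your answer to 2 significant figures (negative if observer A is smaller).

2.2 mm

observer B: 5.090 in = 129.286 mm.
Difference: 131.500 − 129.286 = 2.2 mm.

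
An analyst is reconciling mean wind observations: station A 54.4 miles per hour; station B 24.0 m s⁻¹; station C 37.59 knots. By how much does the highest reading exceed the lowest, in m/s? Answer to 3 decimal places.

4.981 m/s

station A: 54.4 mph = 24.31898 m/s.
station C: 37.59 kt = 19.33797 m/s.
Spread: 24.31898 − 19.33797 = 4.981 m/s.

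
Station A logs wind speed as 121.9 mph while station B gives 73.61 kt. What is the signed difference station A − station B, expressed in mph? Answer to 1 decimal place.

37.2 mph

station B: 73.61 kt = 84.709 mph.
Difference: 121.900 − 84.709 = 37.2 mph.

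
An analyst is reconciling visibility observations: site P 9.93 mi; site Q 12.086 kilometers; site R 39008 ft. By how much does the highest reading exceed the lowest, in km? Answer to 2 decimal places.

4.09 km

site P: 9.93 SM = 15.9808 km.
site R: 39008 ft = 11.8896 km.
Spread: 15.9808 − 11.8896 = 4.09 km.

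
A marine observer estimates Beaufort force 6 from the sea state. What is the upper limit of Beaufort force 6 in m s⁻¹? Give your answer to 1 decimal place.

13.8 m/s

Beaufort 6 (strong breeze) spans 10.8–13.8 m/s.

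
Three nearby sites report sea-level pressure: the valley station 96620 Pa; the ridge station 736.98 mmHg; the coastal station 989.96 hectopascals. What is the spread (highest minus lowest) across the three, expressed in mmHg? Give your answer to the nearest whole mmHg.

18 mmHg

the valley station: 96620 Pa = 724.71 mmHg.
the coastal station: 989.96 hPa = 742.53 mmHg.
Spread: 742.53 − 724.71 = 18 mmHg.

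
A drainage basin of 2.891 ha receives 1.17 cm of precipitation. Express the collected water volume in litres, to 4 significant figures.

338200 litres

Depth: 1.17 cm × 10 = 11.7 mm.
Area: 2.891 ha = 28910 m².
1 mm over 1 m² is 1 L, so volume = 11.7 × 28910 = 338247 L ≈ 338200 L.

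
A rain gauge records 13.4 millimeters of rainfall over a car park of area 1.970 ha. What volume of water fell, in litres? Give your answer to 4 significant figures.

264000 litres

Area: 1.970 ha = 19700 m².
1 mm over 1 m² is 1 L, so volume = 13.4 × 19700 = 263980 L ≈ 264000 L.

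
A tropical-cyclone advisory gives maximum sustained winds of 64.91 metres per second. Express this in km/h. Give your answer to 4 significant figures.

233.7 km/h

1 m/s = 3.6 km/h, so 64.91 × 3.6 = 233.7 km/h.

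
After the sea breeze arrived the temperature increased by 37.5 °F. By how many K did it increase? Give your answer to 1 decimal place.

20.8 K

A change of 1 °C equals a change of 1.8 °F: ΔK = 37.5 × 0.5556 = 20.8 K.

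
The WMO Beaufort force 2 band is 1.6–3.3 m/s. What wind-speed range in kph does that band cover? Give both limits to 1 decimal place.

5.8 to 11.9 km/h

1.6–3.3 m/s × 3.6 = 5.8–11.9 km/h.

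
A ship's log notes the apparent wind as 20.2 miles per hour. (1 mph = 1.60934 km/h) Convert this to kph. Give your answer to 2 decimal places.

1 mph = 1.60934 km/h, so 20.2 × 1.60934 = 32.51 km/h.

32.51 km/h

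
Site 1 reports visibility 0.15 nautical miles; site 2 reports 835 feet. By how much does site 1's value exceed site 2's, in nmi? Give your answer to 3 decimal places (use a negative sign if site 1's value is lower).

site 2: 835 ft = 0.13742 nmi.
Difference: 0.15000 − 0.13742 = 0.013 nmi.

0.013 nmi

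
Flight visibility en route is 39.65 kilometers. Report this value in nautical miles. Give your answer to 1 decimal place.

1 km = 0.539957 nmi, so 39.65 × 0.539957 = 21.4 nmi.

21.4 nmi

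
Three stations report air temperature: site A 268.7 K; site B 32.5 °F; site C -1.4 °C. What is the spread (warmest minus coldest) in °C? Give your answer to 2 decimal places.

site A: 268.7 K = -4.450 °C.
site B: 32.5 °F = 0.278 °C.
Spread: 0.278 − (-4.450) = 4.728 °C.

4.73 °C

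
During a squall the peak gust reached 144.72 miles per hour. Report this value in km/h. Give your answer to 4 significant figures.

1 mph = 1.60934 km/h, so 144.72 × 1.60934 = 232.9 km/h.

232.9 km/h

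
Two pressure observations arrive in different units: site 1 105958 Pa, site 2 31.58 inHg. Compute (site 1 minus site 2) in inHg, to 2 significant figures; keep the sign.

-0.29 inHg

site 1: 105958 Pa = 31.2894 inHg.
Difference: 31.2894 − 31.5800 = -0.29 inHg.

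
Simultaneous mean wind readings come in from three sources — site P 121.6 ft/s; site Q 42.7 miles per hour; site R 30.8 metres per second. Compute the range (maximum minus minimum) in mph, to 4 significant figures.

40.21 mph

site P: 121.6 ft/s = 82.9091 mph.
site R: 30.8 m/s = 68.8976 mph.
Spread: 82.9091 − 42.7000 = 40.21 mph.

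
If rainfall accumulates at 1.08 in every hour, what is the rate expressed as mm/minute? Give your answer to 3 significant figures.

0.457 mm/minute

1.08 in/hour × 25.4 mm/in × 0.0166667 hour/minute = 0.457 mm/minute.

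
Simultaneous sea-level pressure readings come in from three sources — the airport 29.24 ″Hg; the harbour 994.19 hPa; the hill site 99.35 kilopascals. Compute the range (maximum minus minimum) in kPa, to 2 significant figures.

0.40 kPa

the airport: 29.24 inHg = 99.0180 kPa.
the harbour: 994.19 hPa = 99.4190 kPa.
Spread: 99.4190 − 99.0180 = 0.40 kPa.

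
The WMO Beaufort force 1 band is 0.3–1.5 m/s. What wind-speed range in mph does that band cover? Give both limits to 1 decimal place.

0.7 to 3.4 mph

0.3–1.5 m/s × 2.237 = 0.7–3.4 mph.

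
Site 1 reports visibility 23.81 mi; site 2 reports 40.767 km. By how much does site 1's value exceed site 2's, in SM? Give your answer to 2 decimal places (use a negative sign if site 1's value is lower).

site 2: 40.767 km = 25.3314 SM.
Difference: 23.8100 − 25.3314 = -1.52 SM.

-1.52 SM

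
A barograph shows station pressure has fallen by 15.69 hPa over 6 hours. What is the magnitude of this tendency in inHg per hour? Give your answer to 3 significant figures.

15.69 hPa / 6 h × 0.02953 inHg/hPa = 0.0772 inHg/h.

0.0772 inHg per hour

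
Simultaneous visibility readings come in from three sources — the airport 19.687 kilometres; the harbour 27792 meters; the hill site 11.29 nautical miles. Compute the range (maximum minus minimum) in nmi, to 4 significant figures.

4.376 nmi

the airport: 19.687 km = 10.63013 nmi.
the harbour: 27792 m = 15.00648 nmi.
Spread: 15.00648 − 10.63013 = 4.376 nmi.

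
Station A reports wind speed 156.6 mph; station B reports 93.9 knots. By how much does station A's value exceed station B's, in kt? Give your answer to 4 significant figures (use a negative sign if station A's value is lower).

42.18 kt

station A: 156.6 mph = 136.0817 kt.
Difference: 136.0817 − 93.9000 = 42.18 kt.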